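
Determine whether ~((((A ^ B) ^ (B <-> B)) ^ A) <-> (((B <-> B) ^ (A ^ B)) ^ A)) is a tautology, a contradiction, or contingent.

  A      B    |    φ  
 True   True  |  False
 True  False  |  False
False   True  |  False
False  False  |  False
Every row is False, so the formula is a contradiction.

contradiction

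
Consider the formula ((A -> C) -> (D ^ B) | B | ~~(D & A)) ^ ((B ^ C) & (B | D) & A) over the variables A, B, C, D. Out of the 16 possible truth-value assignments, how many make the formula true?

A  B  C  D     (A -> C)  (D ^ B)  (D & A)  ~(D & A)  ~~(D & A)  ((D ^ B) | B | ~~(D & A))  (B ^ C)  (B | D)  ((B ^ C) & (B | D) & A)  φ
T  T  T  T        T         F        T        F          T                  T                 F        T                F             T
T  T  T  F        T         T        F        T          F                  T                 F        T                F             T
T  T  F  T        F         F        T        F          T                  T                 T        T                T             F
T  T  F  F        F         T        F        T          F                  T                 T        T                T             F
T  F  T  T        T         T        T        F          T                  T                 T        T                T             F
T  F  T  F        T         F        F        T          F                  F                 T        F                F             F
T  F  F  T        F         T        T        F          T                  T                 F        T                F             T
T  F  F  F        F         F        F        T          F                  F                 F        F                F             T
F  T  T  T        T         F        F        T          F                  T                 F        T                F             T
F  T  T  F        T         T        F        T          F                  T                 F        T                F             T
F  T  F  T        T         F        F        T          F                  T                 T        T                F             T
F  T  F  F        T         T        F        T          F                  T                 T        T                F             T
F  F  T  T        T         T        F        T          F                  T                 T        T                F             T
F  F  T  F        T         F        F        T          F                  F                 T        F                F             F
F  F  F  T        T         T        F        T          F                  T                 F        T                F             T
F  F  F  F        T         F        F        T          F                  F                 F        F                F             F
The formula is true on 10 of the 16 rows.

10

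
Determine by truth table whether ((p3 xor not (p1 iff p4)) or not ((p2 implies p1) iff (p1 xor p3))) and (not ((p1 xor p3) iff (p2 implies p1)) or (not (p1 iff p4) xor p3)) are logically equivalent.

equivalent

p1 | p2 | p3 | p4 || φ | ψ
T  | T  | T  | T  || T | T
T  | T  | T  | F  || T | T
T  | T  | F  | T  || F | F
T  | T  | F  | F  || T | T
T  | F  | T  | T  || T | T
T  | F  | T  | F  || T | T
T  | F  | F  | T  || F | F
T  | F  | F  | F  || T | T
F  | T  | T  | T  || T | T
F  | T  | T  | F  || T | T
F  | T  | F  | T  || T | T
F  | T  | F  | F  || F | F
F  | F  | T  | T  || F | F
F  | F  | T  | F  || T | T
F  | F  | F  | T  || T | T
F  | F  | F  | F  || T | T
The columns for φ and ψ agree on every row, so they are logically equivalent.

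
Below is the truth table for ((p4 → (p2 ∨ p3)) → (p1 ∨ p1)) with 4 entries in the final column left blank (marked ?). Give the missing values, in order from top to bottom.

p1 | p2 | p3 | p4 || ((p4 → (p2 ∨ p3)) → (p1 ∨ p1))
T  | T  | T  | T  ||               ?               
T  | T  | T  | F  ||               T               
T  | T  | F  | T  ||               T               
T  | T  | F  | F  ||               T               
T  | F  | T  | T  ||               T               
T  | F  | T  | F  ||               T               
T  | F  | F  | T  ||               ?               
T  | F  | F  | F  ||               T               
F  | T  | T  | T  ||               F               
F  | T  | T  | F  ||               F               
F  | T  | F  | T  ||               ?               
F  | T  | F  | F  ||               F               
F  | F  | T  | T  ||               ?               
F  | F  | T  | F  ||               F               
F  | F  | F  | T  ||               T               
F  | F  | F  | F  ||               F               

T, T, F, F

Row p1=T, p2=T, p3=T, p4=T: (p4 → (p2 ∨ p3)) = T, (p1 ∨ p1) = T, so ((p4 → (p2 ∨ p3)) → (p1 ∨ p1)) = T.
Row p1=T, p2=F, p3=F, p4=T: (p4 → (p2 ∨ p3)) = F, (p1 ∨ p1) = T, so ((p4 → (p2 ∨ p3)) → (p1 ∨ p1)) = T.
Row p1=F, p2=T, p3=F, p4=T: (p4 → (p2 ∨ p3)) = T, (p1 ∨ p1) = F, so ((p4 → (p2 ∨ p3)) → (p1 ∨ p1)) = F.
Row p1=F, p2=F, p3=T, p4=T: (p4 → (p2 ∨ p3)) = T, (p1 ∨ p1) = F, so ((p4 → (p2 ∨ p3)) → (p1 ∨ p1)) = F.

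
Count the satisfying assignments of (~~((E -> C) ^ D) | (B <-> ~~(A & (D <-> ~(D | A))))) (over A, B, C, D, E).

24

A | B | C | D | E || φ
0 | 0 | 0 | 0 | 0 || 1
0 | 0 | 0 | 0 | 1 || 1
0 | 0 | 0 | 1 | 0 || 1
0 | 0 | 0 | 1 | 1 || 1
0 | 0 | 1 | 0 | 0 || 1
0 | 0 | 1 | 0 | 1 || 1
0 | 0 | 1 | 1 | 0 || 1
0 | 0 | 1 | 1 | 1 || 1
0 | 1 | 0 | 0 | 0 || 1
0 | 1 | 0 | 0 | 1 || 0
0 | 1 | 0 | 1 | 0 || 0
0 | 1 | 0 | 1 | 1 || 1
0 | 1 | 1 | 0 | 0 || 1
0 | 1 | 1 | 0 | 1 || 1
0 | 1 | 1 | 1 | 0 || 0
0 | 1 | 1 | 1 | 1 || 0
1 | 0 | 0 | 0 | 0 || 1
1 | 0 | 0 | 0 | 1 || 0
1 | 0 | 0 | 1 | 0 || 1
1 | 0 | 0 | 1 | 1 || 1
1 | 0 | 1 | 0 | 0 || 1
1 | 0 | 1 | 0 | 1 || 1
1 | 0 | 1 | 1 | 0 || 1
1 | 0 | 1 | 1 | 1 || 1
1 | 1 | 0 | 0 | 0 || 1
1 | 1 | 0 | 0 | 1 || 1
1 | 1 | 0 | 1 | 0 || 0
1 | 1 | 0 | 1 | 1 || 1
1 | 1 | 1 | 0 | 0 || 1
1 | 1 | 1 | 0 | 1 || 1
1 | 1 | 1 | 1 | 0 || 0
1 | 1 | 1 | 1 | 1 || 0
The formula is true on 24 of the 32 rows.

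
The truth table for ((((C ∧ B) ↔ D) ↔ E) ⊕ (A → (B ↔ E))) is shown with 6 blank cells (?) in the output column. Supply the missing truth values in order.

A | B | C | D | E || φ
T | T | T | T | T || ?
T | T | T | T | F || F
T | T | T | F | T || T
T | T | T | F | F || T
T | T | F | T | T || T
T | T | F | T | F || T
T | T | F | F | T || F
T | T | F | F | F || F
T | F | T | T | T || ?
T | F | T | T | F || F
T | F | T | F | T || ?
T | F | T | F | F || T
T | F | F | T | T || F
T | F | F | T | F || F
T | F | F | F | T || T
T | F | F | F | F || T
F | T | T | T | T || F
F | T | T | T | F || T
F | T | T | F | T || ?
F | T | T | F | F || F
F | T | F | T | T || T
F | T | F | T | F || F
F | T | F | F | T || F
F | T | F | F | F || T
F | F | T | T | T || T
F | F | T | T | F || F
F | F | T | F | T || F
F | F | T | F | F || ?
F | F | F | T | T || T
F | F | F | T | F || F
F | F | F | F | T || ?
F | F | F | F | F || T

Row A=T, B=T, C=T, D=T, E=T: (((C ∧ B) ↔ D) ↔ E) = T, (A → (B ↔ E)) = T, so the formula = F.
Row A=T, B=F, C=T, D=T, E=T: (((C ∧ B) ↔ D) ↔ E) = F, (A → (B ↔ E)) = F, so the formula = F.
Row A=T, B=F, C=T, D=F, E=T: (((C ∧ B) ↔ D) ↔ E) = T, (A → (B ↔ E)) = F, so the formula = T.
Row A=F, B=T, C=T, D=F, E=T: (((C ∧ B) ↔ D) ↔ E) = F, (A → (B ↔ E)) = T, so the formula = T.
Row A=F, B=F, C=T, D=F, E=F: (((C ∧ B) ↔ D) ↔ E) = F, (A → (B ↔ E)) = T, so the formula = T.
Row A=F, B=F, C=F, D=F, E=T: (((C ∧ B) ↔ D) ↔ E) = T, (A → (B ↔ E)) = T, so the formula = F.

F, F, T, T, T, F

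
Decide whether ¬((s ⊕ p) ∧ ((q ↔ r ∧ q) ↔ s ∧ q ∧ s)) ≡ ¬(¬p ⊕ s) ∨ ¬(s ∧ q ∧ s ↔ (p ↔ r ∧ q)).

not equivalent

p  q  r  s  |  φ  ψ
F  F  F  F  |  T  T
F  F  F  T  |  T  T
F  F  T  F  |  T  T
F  F  T  T  |  T  T
F  T  F  F  |  T  T
F  T  F  T  |  T  T
F  T  T  F  |  T  F
F  T  T  T  |  F  T
T  F  F  F  |  T  T
T  F  F  T  |  T  F
T  F  T  F  |  T  T
T  F  T  T  |  T  F
T  T  F  F  |  F  T
T  T  F  T  |  T  T
T  T  T  F  |  T  T
T  T  T  T  |  T  F
The columns differ at p=F, q=T, r=T, s=F (φ=T, ψ=F), so they are not equivalent.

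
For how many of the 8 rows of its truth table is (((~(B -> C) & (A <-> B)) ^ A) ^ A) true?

1

A  B  C  |  φ
1  1  1  |  0
1  1  0  |  1
1  0  1  |  0
1  0  0  |  0
0  1  1  |  0
0  1  0  |  0
0  0  1  |  0
0  0  0  |  0
The formula is true on 1 of the 8 rows.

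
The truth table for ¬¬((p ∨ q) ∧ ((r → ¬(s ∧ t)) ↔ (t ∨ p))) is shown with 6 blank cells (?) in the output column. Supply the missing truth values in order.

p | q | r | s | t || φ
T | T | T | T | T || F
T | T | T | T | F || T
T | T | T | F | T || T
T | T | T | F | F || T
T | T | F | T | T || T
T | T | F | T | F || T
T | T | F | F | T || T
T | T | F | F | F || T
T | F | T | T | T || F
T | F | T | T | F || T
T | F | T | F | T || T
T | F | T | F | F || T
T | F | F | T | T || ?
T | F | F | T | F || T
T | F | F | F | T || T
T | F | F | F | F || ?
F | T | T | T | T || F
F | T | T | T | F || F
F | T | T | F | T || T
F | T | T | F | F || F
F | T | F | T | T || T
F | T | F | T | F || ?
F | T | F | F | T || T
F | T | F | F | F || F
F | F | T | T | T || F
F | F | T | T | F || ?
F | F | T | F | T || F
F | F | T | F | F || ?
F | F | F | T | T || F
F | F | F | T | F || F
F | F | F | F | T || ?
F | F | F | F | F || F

T, T, F, F, F, F

Row p=T, q=F, r=F, s=T, t=T: ((p ∨ q) ∧ ((r → ¬(s ∧ t)) ↔ (t ∨ p))) = T, ¬((p ∨ q) ∧ ((r → ¬(s ∧ t)) ↔ (t ∨ p))) = F, so the formula = T.
Row p=T, q=F, r=F, s=F, t=F: ((p ∨ q) ∧ ((r → ¬(s ∧ t)) ↔ (t ∨ p))) = T, ¬((p ∨ q) ∧ ((r → ¬(s ∧ t)) ↔ (t ∨ p))) = F, so the formula = T.
Row p=F, q=T, r=F, s=T, t=F: ((p ∨ q) ∧ ((r → ¬(s ∧ t)) ↔ (t ∨ p))) = F, ¬((p ∨ q) ∧ ((r → ¬(s ∧ t)) ↔ (t ∨ p))) = T, so the formula = F.
Row p=F, q=F, r=T, s=T, t=F: ((p ∨ q) ∧ ((r → ¬(s ∧ t)) ↔ (t ∨ p))) = F, ¬((p ∨ q) ∧ ((r → ¬(s ∧ t)) ↔ (t ∨ p))) = T, so the formula = F.
Row p=F, q=F, r=T, s=F, t=F: ((p ∨ q) ∧ ((r → ¬(s ∧ t)) ↔ (t ∨ p))) = F, ¬((p ∨ q) ∧ ((r → ¬(s ∧ t)) ↔ (t ∨ p))) = T, so the formula = F.
Row p=F, q=F, r=F, s=F, t=T: ((p ∨ q) ∧ ((r → ¬(s ∧ t)) ↔ (t ∨ p))) = F, ¬((p ∨ q) ∧ ((r → ¬(s ∧ t)) ↔ (t ∨ p))) = T, so the formula = F.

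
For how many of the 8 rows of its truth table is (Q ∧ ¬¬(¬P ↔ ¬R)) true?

P | Q | R || (Q ∧ ¬¬(¬P ↔ ¬R))
F | F | F ||         F        
F | F | T ||         F        
F | T | F ||         T        
F | T | T ||         F        
T | F | F ||         F        
T | F | T ||         F        
T | T | F ||         F        
T | T | T ||         T        
The formula is true on 2 of the 8 rows.

2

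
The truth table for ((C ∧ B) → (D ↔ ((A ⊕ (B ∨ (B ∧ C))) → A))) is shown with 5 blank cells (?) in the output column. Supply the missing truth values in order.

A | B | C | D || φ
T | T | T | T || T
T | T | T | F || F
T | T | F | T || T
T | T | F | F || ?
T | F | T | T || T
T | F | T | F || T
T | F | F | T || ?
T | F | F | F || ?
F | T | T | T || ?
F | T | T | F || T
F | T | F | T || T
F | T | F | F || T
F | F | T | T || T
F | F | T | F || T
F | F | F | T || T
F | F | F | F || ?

T, T, T, F, T

Row A=T, B=T, C=F, D=F: (C ∧ B) = F, (D ↔ ((A ⊕ (B ∨ (B ∧ C))) → A)) = F, so the formula = T.
Row A=T, B=F, C=F, D=T: (C ∧ B) = F, (D ↔ ((A ⊕ (B ∨ (B ∧ C))) → A)) = T, so the formula = T.
Row A=T, B=F, C=F, D=F: (C ∧ B) = F, (D ↔ ((A ⊕ (B ∨ (B ∧ C))) → A)) = F, so the formula = T.
Row A=F, B=T, C=T, D=T: (C ∧ B) = T, (D ↔ ((A ⊕ (B ∨ (B ∧ C))) → A)) = F, so the formula = F.
Row A=F, B=F, C=F, D=F: (C ∧ B) = F, (D ↔ ((A ⊕ (B ∨ (B ∧ C))) → A)) = F, so the formula = T.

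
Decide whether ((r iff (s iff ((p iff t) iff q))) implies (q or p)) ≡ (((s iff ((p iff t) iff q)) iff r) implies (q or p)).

p | q | r | s | t || φ | ψ
T | T | T | T | T || T | T
T | T | T | T | F || T | T
T | T | T | F | T || T | T
T | T | T | F | F || T | T
T | T | F | T | T || T | T
T | T | F | T | F || T | T
T | T | F | F | T || T | T
T | T | F | F | F || T | T
T | F | T | T | T || T | T
T | F | T | T | F || T | T
T | F | T | F | T || T | T
T | F | T | F | F || T | T
T | F | F | T | T || T | T
T | F | F | T | F || T | T
T | F | F | F | T || T | T
T | F | F | F | F || T | T
F | T | T | T | T || T | T
F | T | T | T | F || T | T
F | T | T | F | T || T | T
F | T | T | F | F || T | T
F | T | F | T | T || T | T
F | T | F | T | F || T | T
F | T | F | F | T || T | T
F | T | F | F | F || T | T
F | F | T | T | T || F | F
F | F | T | T | F || T | T
F | F | T | F | T || T | T
F | F | T | F | F || F | F
F | F | F | T | T || T | T
F | F | F | T | F || F | F
F | F | F | F | T || F | F
F | F | F | F | F || T | T
The columns for φ and ψ agree on every row, so they are logically equivalent.

equivalent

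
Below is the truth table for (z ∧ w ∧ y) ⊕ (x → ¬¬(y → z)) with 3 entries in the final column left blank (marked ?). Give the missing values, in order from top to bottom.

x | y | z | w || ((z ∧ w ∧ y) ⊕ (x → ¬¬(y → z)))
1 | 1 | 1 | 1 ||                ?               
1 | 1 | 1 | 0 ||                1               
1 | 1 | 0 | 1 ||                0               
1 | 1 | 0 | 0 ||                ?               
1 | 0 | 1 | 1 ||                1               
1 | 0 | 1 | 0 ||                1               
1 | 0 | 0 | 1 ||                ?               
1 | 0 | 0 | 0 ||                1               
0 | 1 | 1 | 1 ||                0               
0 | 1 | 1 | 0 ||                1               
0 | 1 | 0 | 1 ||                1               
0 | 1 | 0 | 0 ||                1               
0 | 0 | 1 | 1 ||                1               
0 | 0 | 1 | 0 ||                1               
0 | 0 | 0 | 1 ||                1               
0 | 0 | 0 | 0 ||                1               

0, 0, 1

Row x=1, y=1, z=1, w=1: (z ∧ w ∧ y) = 1, (x → ¬¬(y → z)) = 1, so ((z ∧ w ∧ y) ⊕ (x → ¬¬(y → z))) = 0.
Row x=1, y=1, z=0, w=0: (z ∧ w ∧ y) = 0, (x → ¬¬(y → z)) = 0, so ((z ∧ w ∧ y) ⊕ (x → ¬¬(y → z))) = 0.
Row x=1, y=0, z=0, w=1: (z ∧ w ∧ y) = 0, (x → ¬¬(y → z)) = 1, so ((z ∧ w ∧ y) ⊕ (x → ¬¬(y → z))) = 1.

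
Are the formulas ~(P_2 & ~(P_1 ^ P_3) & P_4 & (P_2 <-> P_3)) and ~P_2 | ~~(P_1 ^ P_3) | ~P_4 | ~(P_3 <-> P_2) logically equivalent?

P_1 | P_2 | P_3 | P_4 | φ | ψ
--- | --- | --- | --- | - | -
 T  |  T  |  T  |  T  | F | F
 T  |  T  |  T  |  F  | T | T
 T  |  T  |  F  |  T  | T | T
 T  |  T  |  F  |  F  | T | T
 T  |  F  |  T  |  T  | T | T
 T  |  F  |  T  |  F  | T | T
 T  |  F  |  F  |  T  | T | T
 T  |  F  |  F  |  F  | T | T
 F  |  T  |  T  |  T  | T | T
 F  |  T  |  T  |  F  | T | T
 F  |  T  |  F  |  T  | T | T
 F  |  T  |  F  |  F  | T | T
 F  |  F  |  T  |  T  | T | T
 F  |  F  |  T  |  F  | T | T
 F  |  F  |  F  |  T  | T | T
 F  |  F  |  F  |  F  | T | T
The columns for φ and ψ agree on every row, so they are logically equivalent.

equivalent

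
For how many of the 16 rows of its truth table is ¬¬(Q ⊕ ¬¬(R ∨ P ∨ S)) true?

P | Q | R | S || ¬¬(Q ⊕ ¬¬(R ∨ P ∨ S))
T | T | T | T ||           F          
T | T | T | F ||           F          
T | T | F | T ||           F          
T | T | F | F ||           F          
T | F | T | T ||           T          
T | F | T | F ||           T          
T | F | F | T ||           T          
T | F | F | F ||           T          
F | T | T | T ||           F          
F | T | T | F ||           F          
F | T | F | T ||           F          
F | T | F | F ||           T          
F | F | T | T ||           T          
F | F | T | F ||           T          
F | F | F | T ||           T          
F | F | F | F ||           F          
The formula is true on 8 of the 16 rows.

8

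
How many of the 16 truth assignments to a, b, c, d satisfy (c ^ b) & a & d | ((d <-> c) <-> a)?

9

a  b  c  d  |  φ
T  T  T  T  |  T
T  T  T  F  |  F
T  T  F  T  |  T
T  T  F  F  |  T
T  F  T  T  |  T
T  F  T  F  |  F
T  F  F  T  |  F
T  F  F  F  |  T
F  T  T  T  |  F
F  T  T  F  |  T
F  T  F  T  |  T
F  T  F  F  |  F
F  F  T  T  |  F
F  F  T  F  |  T
F  F  F  T  |  T
F  F  F  F  |  F
The formula is true on 9 of the 16 rows.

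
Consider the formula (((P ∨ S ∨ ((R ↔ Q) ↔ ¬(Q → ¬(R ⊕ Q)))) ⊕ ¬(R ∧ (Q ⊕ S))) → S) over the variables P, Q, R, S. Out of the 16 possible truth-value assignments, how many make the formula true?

13

P | Q | R | S | φ
- | - | - | - | -
0 | 0 | 0 | 0 | 0
0 | 0 | 0 | 1 | 1
0 | 0 | 1 | 0 | 1
0 | 0 | 1 | 1 | 1
0 | 1 | 0 | 0 | 0
0 | 1 | 0 | 1 | 1
0 | 1 | 1 | 0 | 1
0 | 1 | 1 | 1 | 1
1 | 0 | 0 | 0 | 1
1 | 0 | 0 | 1 | 1
1 | 0 | 1 | 0 | 1
1 | 0 | 1 | 1 | 1
1 | 1 | 0 | 0 | 1
1 | 1 | 0 | 1 | 1
1 | 1 | 1 | 0 | 0
1 | 1 | 1 | 1 | 1
The formula is true on 13 of the 16 rows.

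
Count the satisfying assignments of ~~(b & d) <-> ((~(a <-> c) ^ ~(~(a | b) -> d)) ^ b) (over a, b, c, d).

a  b  c  d     (b & d)  ~(b & d)  ~~(b & d)  (a <-> c)  ~(a <-> c)  (a | b)  ~(a | b)  (~(a | b) -> d)  ~(~(a | b) -> d)  φ
T  T  T  T        T        F          T          T          F          T        F             T                F          T
T  T  T  F        F        T          F          T          F          T        F             T                F          F
T  T  F  T        T        F          T          F          T          T        F             T                F          F
T  T  F  F        F        T          F          F          T          T        F             T                F          T
T  F  T  T        F        T          F          T          F          T        F             T                F          T
T  F  T  F        F        T          F          T          F          T        F             T                F          T
T  F  F  T        F        T          F          F          T          T        F             T                F          F
T  F  F  F        F        T          F          F          T          T        F             T                F          F
F  T  T  T        T        F          T          F          T          T        F             T                F          F
F  T  T  F        F        T          F          F          T          T        F             T                F          T
F  T  F  T        T        F          T          T          F          T        F             T                F          T
F  T  F  F        F        T          F          T          F          T        F             T                F          F
F  F  T  T        F        T          F          F          T          F        T             T                F          F
F  F  T  F        F        T          F          F          T          F        T             F                T          T
F  F  F  T        F        T          F          T          F          F        T             T                F          T
F  F  F  F        F        T          F          T          F          F        T             F                T          F
The formula is true on 8 of the 16 rows.

8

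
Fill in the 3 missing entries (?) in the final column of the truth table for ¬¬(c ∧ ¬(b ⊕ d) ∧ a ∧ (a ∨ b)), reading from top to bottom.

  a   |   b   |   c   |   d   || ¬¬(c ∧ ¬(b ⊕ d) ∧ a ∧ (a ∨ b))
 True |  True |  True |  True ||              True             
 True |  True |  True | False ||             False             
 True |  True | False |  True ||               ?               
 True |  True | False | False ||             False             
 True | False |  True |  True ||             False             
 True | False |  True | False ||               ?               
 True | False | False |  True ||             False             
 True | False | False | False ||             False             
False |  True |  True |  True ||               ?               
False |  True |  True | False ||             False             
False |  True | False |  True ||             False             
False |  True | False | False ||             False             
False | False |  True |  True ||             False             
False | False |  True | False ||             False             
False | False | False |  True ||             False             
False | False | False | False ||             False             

Row a=True, b=True, c=False, d=True: (c ∧ ¬(b ⊕ d) ∧ a ∧ (a ∨ b)) = False, ¬(c ∧ ¬(b ⊕ d) ∧ a ∧ (a ∨ b)) = True, so ¬¬(c ∧ ¬(b ⊕ d) ∧ a ∧ (a ∨ b)) = False.
Row a=True, b=False, c=True, d=False: (c ∧ ¬(b ⊕ d) ∧ a ∧ (a ∨ b)) = True, ¬(c ∧ ¬(b ⊕ d) ∧ a ∧ (a ∨ b)) = False, so ¬¬(c ∧ ¬(b ⊕ d) ∧ a ∧ (a ∨ b)) = True.
Row a=False, b=True, c=True, d=True: (c ∧ ¬(b ⊕ d) ∧ a ∧ (a ∨ b)) = False, ¬(c ∧ ¬(b ⊕ d) ∧ a ∧ (a ∨ b)) = True, so ¬¬(c ∧ ¬(b ⊕ d) ∧ a ∧ (a ∨ b)) = False.

False, True, False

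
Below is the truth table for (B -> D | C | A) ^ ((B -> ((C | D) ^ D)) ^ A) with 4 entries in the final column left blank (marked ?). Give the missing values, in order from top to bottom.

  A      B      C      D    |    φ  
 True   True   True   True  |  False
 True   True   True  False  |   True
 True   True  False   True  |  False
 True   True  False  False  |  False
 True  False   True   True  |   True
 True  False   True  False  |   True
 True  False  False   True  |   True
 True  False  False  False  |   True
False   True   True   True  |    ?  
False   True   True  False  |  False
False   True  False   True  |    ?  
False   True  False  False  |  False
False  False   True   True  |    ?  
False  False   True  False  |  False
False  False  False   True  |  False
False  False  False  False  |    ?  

Row A=False, B=True, C=True, D=True: (B -> D | C | A) = True, ((B -> ((C | D) ^ D)) ^ A) = False, so the formula = True.
Row A=False, B=True, C=False, D=True: (B -> D | C | A) = True, ((B -> ((C | D) ^ D)) ^ A) = False, so the formula = True.
Row A=False, B=False, C=True, D=True: (B -> D | C | A) = True, ((B -> ((C | D) ^ D)) ^ A) = True, so the formula = False.
Row A=False, B=False, C=False, D=False: (B -> D | C | A) = True, ((B -> ((C | D) ^ D)) ^ A) = True, so the formula = False.

True, True, False, False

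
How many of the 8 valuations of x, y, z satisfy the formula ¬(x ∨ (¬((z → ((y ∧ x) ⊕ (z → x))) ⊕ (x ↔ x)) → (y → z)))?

x  y  z  |  (y ∧ x)  (z → x)  ((y ∧ x) ⊕ (z → x))  (z → ((y ∧ x) ⊕ (z → x)))  (x ↔ x)  (y → z)  φ
T  T  T  |     T        T              F                       F                 T        T     F
T  T  F  |     T        T              F                       T                 T        F     F
T  F  T  |     F        T              T                       T                 T        T     F
T  F  F  |     F        T              T                       T                 T        T     F
F  T  T  |     F        F              F                       F                 T        T     F
F  T  F  |     F        T              T                       T                 T        F     T
F  F  T  |     F        F              F                       F                 T        T     F
F  F  F  |     F        T              T                       T                 T        T     F
The formula is true on 1 of the 8 rows.

1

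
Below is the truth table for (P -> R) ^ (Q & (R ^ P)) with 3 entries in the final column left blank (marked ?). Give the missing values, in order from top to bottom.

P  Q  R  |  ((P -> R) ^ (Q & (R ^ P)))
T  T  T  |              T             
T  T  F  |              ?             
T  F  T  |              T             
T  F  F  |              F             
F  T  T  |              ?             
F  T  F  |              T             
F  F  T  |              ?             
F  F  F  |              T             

Row P=T, Q=T, R=F: (P -> R) = F, (Q & (R ^ P)) = T, so ((P -> R) ^ (Q & (R ^ P))) = T.
Row P=F, Q=T, R=T: (P -> R) = T, (Q & (R ^ P)) = T, so ((P -> R) ^ (Q & (R ^ P))) = F.
Row P=F, Q=F, R=T: (P -> R) = T, (Q & (R ^ P)) = F, so ((P -> R) ^ (Q & (R ^ P))) = T.

T, F, T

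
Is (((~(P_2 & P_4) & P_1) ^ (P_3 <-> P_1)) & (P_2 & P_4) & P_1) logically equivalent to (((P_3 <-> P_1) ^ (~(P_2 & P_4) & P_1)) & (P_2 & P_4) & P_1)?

P_1 | P_2 | P_3 | P_4 || φ | ψ
 0  |  0  |  0  |  0  || 0 | 0
 0  |  0  |  0  |  1  || 0 | 0
 0  |  0  |  1  |  0  || 0 | 0
 0  |  0  |  1  |  1  || 0 | 0
 0  |  1  |  0  |  0  || 0 | 0
 0  |  1  |  0  |  1  || 0 | 0
 0  |  1  |  1  |  0  || 0 | 0
 0  |  1  |  1  |  1  || 0 | 0
 1  |  0  |  0  |  0  || 0 | 0
 1  |  0  |  0  |  1  || 0 | 0
 1  |  0  |  1  |  0  || 0 | 0
 1  |  0  |  1  |  1  || 0 | 0
 1  |  1  |  0  |  0  || 0 | 0
 1  |  1  |  0  |  1  || 0 | 0
 1  |  1  |  1  |  0  || 0 | 0
 1  |  1  |  1  |  1  || 1 | 1
The columns for φ and ψ agree on every row, so they are logically equivalent.

equivalent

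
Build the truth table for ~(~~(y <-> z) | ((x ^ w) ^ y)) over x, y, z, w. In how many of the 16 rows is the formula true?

4

x  y  z  w     (y <-> z)  ~(y <-> z)  ~~(y <-> z)  (x ^ w)  ((x ^ w) ^ y)  ~(~~(y <-> z) | ((x ^ w) ^ y))
1  1  1  1         1          0            1          0           1                      0               
1  1  1  0         1          0            1          1           0                      0               
1  1  0  1         0          1            0          0           1                      0               
1  1  0  0         0          1            0          1           0                      1               
1  0  1  1         0          1            0          0           0                      1               
1  0  1  0         0          1            0          1           1                      0               
1  0  0  1         1          0            1          0           0                      0               
1  0  0  0         1          0            1          1           1                      0               
0  1  1  1         1          0            1          1           0                      0               
0  1  1  0         1          0            1          0           1                      0               
0  1  0  1         0          1            0          1           0                      1               
0  1  0  0         0          1            0          0           1                      0               
0  0  1  1         0          1            0          1           1                      0               
0  0  1  0         0          1            0          0           0                      1               
0  0  0  1         1          0            1          1           1                      0               
0  0  0  0         1          0            1          0           0                      0               
The formula is true on 4 of the 16 rows.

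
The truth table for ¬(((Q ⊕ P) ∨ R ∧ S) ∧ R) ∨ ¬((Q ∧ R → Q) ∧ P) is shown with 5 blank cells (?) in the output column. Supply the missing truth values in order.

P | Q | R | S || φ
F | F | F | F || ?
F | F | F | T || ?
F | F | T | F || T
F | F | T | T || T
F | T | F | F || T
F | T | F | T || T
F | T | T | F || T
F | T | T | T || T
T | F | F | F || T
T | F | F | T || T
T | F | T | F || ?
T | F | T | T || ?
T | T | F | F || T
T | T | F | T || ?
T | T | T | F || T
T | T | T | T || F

T, T, F, F, T

Row P=F, Q=F, R=F, S=F: ¬(((Q ⊕ P) ∨ R ∧ S) ∧ R) = T, ¬((Q ∧ R → Q) ∧ P) = T, so the formula = T.
Row P=F, Q=F, R=F, S=T: ¬(((Q ⊕ P) ∨ R ∧ S) ∧ R) = T, ¬((Q ∧ R → Q) ∧ P) = T, so the formula = T.
Row P=T, Q=F, R=T, S=F: ¬(((Q ⊕ P) ∨ R ∧ S) ∧ R) = F, ¬((Q ∧ R → Q) ∧ P) = F, so the formula = F.
Row P=T, Q=F, R=T, S=T: ¬(((Q ⊕ P) ∨ R ∧ S) ∧ R) = F, ¬((Q ∧ R → Q) ∧ P) = F, so the formula = F.
Row P=T, Q=T, R=F, S=T: ¬(((Q ⊕ P) ∨ R ∧ S) ∧ R) = T, ¬((Q ∧ R → Q) ∧ P) = F, so the formula = T.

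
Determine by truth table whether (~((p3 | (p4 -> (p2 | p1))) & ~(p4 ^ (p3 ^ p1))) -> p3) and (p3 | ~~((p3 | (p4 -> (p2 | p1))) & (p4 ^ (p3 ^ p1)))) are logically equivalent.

not equivalent

p1 | p2 | p3 | p4 | φ | ψ
-- | -- | -- | -- | - | -
T  | T  | T  | T  | T | T
T  | T  | T  | F  | T | T
T  | T  | F  | T  | T | F
T  | T  | F  | F  | F | T
T  | F  | T  | T  | T | T
T  | F  | T  | F  | T | T
T  | F  | F  | T  | T | F
T  | F  | F  | F  | F | T
F  | T  | T  | T  | T | T
F  | T  | T  | F  | T | T
F  | T  | F  | T  | F | T
F  | T  | F  | F  | T | F
F  | F  | T  | T  | T | T
F  | F  | T  | F  | T | T
F  | F  | F  | T  | F | F
F  | F  | F  | F  | T | F
The columns differ at p1=T, p2=T, p3=F, p4=T (φ=T, ψ=F), so they are not equivalent.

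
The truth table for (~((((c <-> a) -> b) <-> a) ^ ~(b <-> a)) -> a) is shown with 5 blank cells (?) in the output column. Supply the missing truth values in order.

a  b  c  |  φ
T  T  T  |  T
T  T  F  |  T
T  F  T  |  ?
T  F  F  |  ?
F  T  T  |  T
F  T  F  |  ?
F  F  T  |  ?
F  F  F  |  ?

T, T, T, F, T

Row a=T, b=F, c=T: ~((((c <-> a) -> b) <-> a) ^ ~(b <-> a)) = F, so the formula = T.
Row a=T, b=F, c=F: ~((((c <-> a) -> b) <-> a) ^ ~(b <-> a)) = T, so the formula = T.
Row a=F, b=T, c=F: ~((((c <-> a) -> b) <-> a) ^ ~(b <-> a)) = F, so the formula = T.
Row a=F, b=F, c=T: ~((((c <-> a) -> b) <-> a) ^ ~(b <-> a)) = T, so the formula = F.
Row a=F, b=F, c=F: ~((((c <-> a) -> b) <-> a) ^ ~(b <-> a)) = F, so the formula = T.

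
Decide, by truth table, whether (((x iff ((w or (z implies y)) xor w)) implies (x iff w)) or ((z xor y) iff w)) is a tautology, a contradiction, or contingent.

contingent

x  y  z  w  |  φ
F  F  F  F  |  T
F  F  F  T  |  F
F  F  T  F  |  T
F  F  T  T  |  T
F  T  F  F  |  T
F  T  F  T  |  T
F  T  T  F  |  T
F  T  T  T  |  F
T  F  F  F  |  T
T  F  F  T  |  T
T  F  T  F  |  T
T  F  T  T  |  T
T  T  F  F  |  F
T  T  F  T  |  T
T  T  T  F  |  T
T  T  T  T  |  T
13 of 16 rows are T, so the formula is contingent.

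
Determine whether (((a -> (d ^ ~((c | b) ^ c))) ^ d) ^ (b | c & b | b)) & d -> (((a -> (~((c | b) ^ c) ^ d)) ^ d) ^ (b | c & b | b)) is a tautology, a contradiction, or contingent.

  a      b      c      d       (c | b)  ((c | b) ^ c)  ~((c | b) ^ c)  (d ^ ~((c | b) ^ c))  (a -> (d ^ ~((c | b) ^ c)))  (c & b)  (b | (c & b) | b)  (~((c | b) ^ c) ^ d)  (a -> (~((c | b) ^ c) ^ d))    φ  
False  False  False  False      False       False           True               True                      True              False         False                True                      True              True
False  False  False   True      False       False           True              False                      True              False         False               False                      True              True
False  False   True  False       True       False           True               True                      True              False         False                True                      True              True
False  False   True   True       True       False           True              False                      True              False         False               False                      True              True
False   True  False  False       True        True          False              False                      True              False          True               False                      True              True
False   True  False   True       True        True          False               True                      True              False          True                True                      True              True
False   True   True  False       True       False           True               True                      True               True          True                True                      True              True
False   True   True   True       True       False           True              False                      True               True          True               False                      True              True
 True  False  False  False      False       False           True               True                      True              False         False                True                      True              True
 True  False  False   True      False       False           True              False                     False              False         False               False                     False              True
 True  False   True  False       True       False           True               True                      True              False         False                True                      True              True
 True  False   True   True       True       False           True              False                     False              False         False               False                     False              True
 True   True  False  False       True        True          False              False                     False              False          True               False                     False              True
 True   True  False   True       True        True          False               True                      True              False          True                True                      True              True
 True   True   True  False       True       False           True               True                      True               True          True                True                      True              True
 True   True   True   True       True       False           True              False                     False               True          True               False                     False              True
Every row is True, so the formula is a tautology.

tautology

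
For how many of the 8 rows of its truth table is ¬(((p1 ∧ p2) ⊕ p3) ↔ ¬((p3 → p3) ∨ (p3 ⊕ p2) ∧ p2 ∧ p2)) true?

4

p1 | p2 | p3 | (p1 ∧ p2) | ((p1 ∧ p2) ⊕ p3) | (p3 → p3) | (p3 ⊕ p2) | ((p3 ⊕ p2) ∧ p2 ∧ p2) | φ
-- | -- | -- | --------- | ---------------- | --------- | --------- | --------------------- | -
T  | T  | T  |     T     |        F         |     T     |     F     |           F           | F
T  | T  | F  |     T     |        T         |     T     |     T     |           T           | T
T  | F  | T  |     F     |        T         |     T     |     T     |           F           | T
T  | F  | F  |     F     |        F         |     T     |     F     |           F           | F
F  | T  | T  |     F     |        T         |     T     |     F     |           F           | T
F  | T  | F  |     F     |        F         |     T     |     T     |           T           | F
F  | F  | T  |     F     |        T         |     T     |     T     |           F           | T
F  | F  | F  |     F     |        F         |     T     |     F     |           F           | F
The formula is true on 4 of the 8 rows.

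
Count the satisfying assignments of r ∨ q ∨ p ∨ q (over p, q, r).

7

p | q | r | (r ∨ (q ∨ (p ∨ q)))
- | - | - | -------------------
0 | 0 | 0 |          0         
0 | 0 | 1 |          1         
0 | 1 | 0 |          1         
0 | 1 | 1 |          1         
1 | 0 | 0 |          1         
1 | 0 | 1 |          1         
1 | 1 | 0 |          1         
1 | 1 | 1 |          1         
The formula is true on 7 of the 8 rows.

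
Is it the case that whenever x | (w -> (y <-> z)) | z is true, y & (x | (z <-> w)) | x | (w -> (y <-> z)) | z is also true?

x | y | z | w | φ | ψ
- | - | - | - | - | -
F | F | F | F | T | T
F | F | F | T | T | T
F | F | T | F | T | T
F | F | T | T | T | T
F | T | F | F | T | T
F | T | F | T | F | F
F | T | T | F | T | T
F | T | T | T | T | T
T | F | F | F | T | T
T | F | F | T | T | T
T | F | T | F | T | T
T | F | T | T | T | T
T | T | F | F | T | T
T | T | F | T | T | T
T | T | T | F | T | T
T | T | T | T | T | T
In every row where φ is true, ψ is also true, so φ ⊨ ψ.

yes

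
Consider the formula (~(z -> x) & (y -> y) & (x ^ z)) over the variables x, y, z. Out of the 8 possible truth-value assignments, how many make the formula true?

2

x | y | z | φ
- | - | - | -
F | F | F | F
F | F | T | T
F | T | F | F
F | T | T | T
T | F | F | F
T | F | T | F
T | T | F | F
T | T | T | F
The formula is true on 2 of the 8 rows.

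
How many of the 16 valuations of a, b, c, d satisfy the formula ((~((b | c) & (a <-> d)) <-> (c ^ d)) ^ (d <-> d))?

a | b | c | d | φ
- | - | - | - | -
T | T | T | T | F
T | T | T | F | F
T | T | F | T | T
T | T | F | F | T
T | F | T | T | F
T | F | T | F | F
T | F | F | T | F
T | F | F | F | T
F | T | T | T | T
F | T | T | F | T
F | T | F | T | F
F | T | F | F | F
F | F | T | T | T
F | F | T | F | T
F | F | F | T | F
F | F | F | F | T
The formula is true on 8 of the 16 rows.

8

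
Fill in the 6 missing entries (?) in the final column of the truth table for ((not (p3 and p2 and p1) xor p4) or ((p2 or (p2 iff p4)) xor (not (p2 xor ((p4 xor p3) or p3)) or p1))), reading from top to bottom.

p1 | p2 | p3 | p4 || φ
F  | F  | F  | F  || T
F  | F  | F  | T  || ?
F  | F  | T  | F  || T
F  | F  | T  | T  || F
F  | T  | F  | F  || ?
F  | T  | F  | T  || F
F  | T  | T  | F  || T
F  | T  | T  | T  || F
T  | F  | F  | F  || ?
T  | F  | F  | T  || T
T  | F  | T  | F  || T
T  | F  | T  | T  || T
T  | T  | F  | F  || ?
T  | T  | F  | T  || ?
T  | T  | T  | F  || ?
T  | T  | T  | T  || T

F, T, T, T, F, F

Row p1=F, p2=F, p3=F, p4=T: (not (p3 and p2 and p1) xor p4) = F, ((p2 or (p2 iff p4)) xor (not (p2 xor ((p4 xor p3) or p3)) or p1)) = F, so the formula = F.
Row p1=F, p2=T, p3=F, p4=F: (not (p3 and p2 and p1) xor p4) = T, ((p2 or (p2 iff p4)) xor (not (p2 xor ((p4 xor p3) or p3)) or p1)) = T, so the formula = T.
Row p1=T, p2=F, p3=F, p4=F: (not (p3 and p2 and p1) xor p4) = T, ((p2 or (p2 iff p4)) xor (not (p2 xor ((p4 xor p3) or p3)) or p1)) = F, so the formula = T.
Row p1=T, p2=T, p3=F, p4=F: (not (p3 and p2 and p1) xor p4) = T, ((p2 or (p2 iff p4)) xor (not (p2 xor ((p4 xor p3) or p3)) or p1)) = F, so the formula = T.
Row p1=T, p2=T, p3=F, p4=T: (not (p3 and p2 and p1) xor p4) = F, ((p2 or (p2 iff p4)) xor (not (p2 xor ((p4 xor p3) or p3)) or p1)) = F, so the formula = F.
Row p1=T, p2=T, p3=T, p4=F: (not (p3 and p2 and p1) xor p4) = F, ((p2 or (p2 iff p4)) xor (not (p2 xor ((p4 xor p3) or p3)) or p1)) = F, so the formula = F.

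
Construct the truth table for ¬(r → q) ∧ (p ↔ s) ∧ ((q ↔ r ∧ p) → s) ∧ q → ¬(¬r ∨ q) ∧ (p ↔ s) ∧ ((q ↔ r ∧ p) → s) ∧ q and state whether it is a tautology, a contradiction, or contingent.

tautology

p | q | r | s | (r → q) | ¬(r → q) | (p ↔ s) | (¬(r → q) ∧ (p ↔ s)) | (r ∧ p) | (q ↔ (r ∧ p)) | ((q ↔ (r ∧ p)) → s) | (((q ↔ (r ∧ p)) → s) ∧ q) | ¬r | (¬r ∨ q) | ¬(¬r ∨ q) | (¬(¬r ∨ q) ∧ (p ↔ s)) | φ
- | - | - | - | ------- | -------- | ------- | -------------------- | ------- | ------------- | ------------------- | ------------------------- | -- | -------- | --------- | --------------------- | -
T | T | T | T |    T    |    F     |    T    |          F           |    T    |       T       |          T          |             T             | F  |    T     |     F     |           F           | T
T | T | T | F |    T    |    F     |    F    |          F           |    T    |       T       |          F          |             F             | F  |    T     |     F     |           F           | T
T | T | F | T |    T    |    F     |    T    |          F           |    F    |       F       |          T          |             T             | T  |    T     |     F     |           F           | T
T | T | F | F |    T    |    F     |    F    |          F           |    F    |       F       |          T          |             T             | T  |    T     |     F     |           F           | T
T | F | T | T |    F    |    T     |    T    |          T           |    T    |       F       |          T          |             F             | F  |    F     |     T     |           T           | T
T | F | T | F |    F    |    T     |    F    |          F           |    T    |       F       |          T          |             F             | F  |    F     |     T     |           F           | T
T | F | F | T |    T    |    F     |    T    |          F           |    F    |       T       |          T          |             F             | T  |    T     |     F     |           F           | T
T | F | F | F |    T    |    F     |    F    |          F           |    F    |       T       |          F          |             F             | T  |    T     |     F     |           F           | T
F | T | T | T |    T    |    F     |    F    |          F           |    F    |       F       |          T          |             T             | F  |    T     |     F     |           F           | T
F | T | T | F |    T    |    F     |    T    |          F           |    F    |       F       |          T          |             T             | F  |    T     |     F     |           F           | T
F | T | F | T |    T    |    F     |    F    |          F           |    F    |       F       |          T          |             T             | T  |    T     |     F     |           F           | T
F | T | F | F |    T    |    F     |    T    |          F           |    F    |       F       |          T          |             T             | T  |    T     |     F     |           F           | T
F | F | T | T |    F    |    T     |    F    |          F           |    F    |       T       |          T          |             F             | F  |    F     |     T     |           F           | T
F | F | T | F |    F    |    T     |    T    |          T           |    F    |       T       |          F          |             F             | F  |    F     |     T     |           T           | T
F | F | F | T |    T    |    F     |    F    |          F           |    F    |       T       |          T          |             F             | T  |    T     |     F     |           F           | T
F | F | F | F |    T    |    F     |    T    |          F           |    F    |       T       |          F          |             F             | T  |    T     |     F     |           F           | T
Every row is T, so the formula is a tautology.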